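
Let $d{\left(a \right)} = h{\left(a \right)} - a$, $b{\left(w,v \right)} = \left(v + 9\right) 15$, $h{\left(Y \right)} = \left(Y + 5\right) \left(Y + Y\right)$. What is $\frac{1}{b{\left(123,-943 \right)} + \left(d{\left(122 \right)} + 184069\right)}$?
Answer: $\frac{1}{200925} \approx 4.977 \cdot 10^{-6}$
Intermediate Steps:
$h{\left(Y \right)} = 2 Y \left(5 + Y\right)$ ($h{\left(Y \right)} = \left(5 + Y\right) 2 Y = 2 Y \left(5 + Y\right)$)
$b{\left(w,v \right)} = 135 + 15 v$ ($b{\left(w,v \right)} = \left(9 + v\right) 15 = 135 + 15 v$)
$d{\left(a \right)} = - a + 2 a \left(5 + a\right)$ ($d{\left(a \right)} = 2 a \left(5 + a\right) - a = - a + 2 a \left(5 + a\right)$)
$\frac{1}{b{\left(123,-943 \right)} + \left(d{\left(122 \right)} + 184069\right)} = \frac{1}{\left(135 + 15 \left(-943\right)\right) + \left(122 \left(9 + 2 \cdot 122\right) + 184069\right)} = \frac{1}{\left(135 - 14145\right) + \left(122 \left(9 + 244\right) + 184069\right)} = \frac{1}{-14010 + \left(122 \cdot 253 + 184069\right)} = \frac{1}{-14010 + \left(30866 + 184069\right)} = \frac{1}{-14010 + 214935} = \frac{1}{200925}$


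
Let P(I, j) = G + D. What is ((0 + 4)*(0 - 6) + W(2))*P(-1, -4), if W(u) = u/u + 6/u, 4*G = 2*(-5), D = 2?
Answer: 10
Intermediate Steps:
G = -5/2 (G = (2*(-5))/4 = (¼)*(-10) = -5/2 ≈ -2.5000)
P(I, j) = -½ (P(I, j) = -5/2 + 2 = -½)
W(u) = 1 + 6/u
((0 + 4)*(0 - 6) + W(2))*P(-1, -4) = ((0 + 4)*(0 - 6) + (6 + 2)/2)*(-½) = (4*(-6) + (½)*8)*(-½) = (-24 + 4)*(-½) = -20*(-½) = 10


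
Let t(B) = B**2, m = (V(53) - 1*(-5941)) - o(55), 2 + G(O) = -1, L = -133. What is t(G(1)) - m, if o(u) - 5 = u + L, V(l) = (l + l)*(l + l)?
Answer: -17241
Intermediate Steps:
V(l) = 4*l**2 (V(l) = (2*l)*(2*l) = 4*l**2)
G(O) = -3 (G(O) = -2 - 1 = -3)
o(u) = -128 + u (o(u) = 5 + (u - 133) = 5 + (-133 + u) = -128 + u)
m = 17250 (m = (4*53**2 - 1*(-5941)) - (-128 + 55) = (4*2809 + 5941) - 1*(-73) = (11236 + 5941) + 73 = 17177 + 73 = 17250)
t(G(1)) - m = (-3)**2 - 1*17250 = 9 - 17250 = -17241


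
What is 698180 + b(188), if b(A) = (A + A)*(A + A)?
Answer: 839556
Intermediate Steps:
b(A) = 4*A² (b(A) = (2*A)*(2*A) = 4*A²)
698180 + b(188) = 698180 + 4*188² = 698180 + 4*35344 = 698180 + 141376 = 839556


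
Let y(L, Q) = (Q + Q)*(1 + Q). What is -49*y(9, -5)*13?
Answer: -25480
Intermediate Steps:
y(L, Q) = 2*Q*(1 + Q) (y(L, Q) = (2*Q)*(1 + Q) = 2*Q*(1 + Q))
-49*y(9, -5)*13 = -98*(-5)*(1 - 5)*13 = -98*(-5)*(-4)*13 = -49*40*13 = -1960*13 = -25480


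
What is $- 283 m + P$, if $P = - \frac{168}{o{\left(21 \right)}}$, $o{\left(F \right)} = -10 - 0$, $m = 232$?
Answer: $- \frac{328196}{5} \approx -65639.0$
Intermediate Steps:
$o{\left(F \right)} = -10$ ($o{\left(F \right)} = -10 + 0 = -10$)
$P = \frac{84}{5}$ ($P = - \frac{168}{-10} = \left(-168\right) \left(- \frac{1}{10}\right) = \frac{84}{5} \approx 16.8$)
$- 283 m + P = \left(-283\right) 232 + \frac{84}{5} = -65656 + \frac{84}{5} = - \frac{328196}{5}$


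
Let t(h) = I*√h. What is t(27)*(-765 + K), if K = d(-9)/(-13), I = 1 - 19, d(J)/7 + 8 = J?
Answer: 530604*√3/13 ≈ 70695.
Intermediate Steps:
d(J) = -56 + 7*J
I = -18
t(h) = -18*√h
K = 119/13 (K = (-56 + 7*(-9))/(-13) = (-56 - 63)*(-1/13) = -119*(-1/13) = 119/13 ≈ 9.1538)
t(27)*(-765 + K) = (-54*√3)*(-765 + 119/13) = -54*√3*(-9826/13) = 530604*√3/13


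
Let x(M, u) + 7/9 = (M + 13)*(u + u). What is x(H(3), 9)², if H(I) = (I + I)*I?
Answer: 25150225/81 ≈ 3.1050e+5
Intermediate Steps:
H(I) = 2*I² (H(I) = (2*I)*I = 2*I²)
x(M, u) = -7/9 + 2*u*(13 + M) (x(M, u) = -7/9 + (M + 13)*(u + u) = -7/9 + (13 + M)*(2*u) = -7/9 + 2*u*(13 + M))
x(H(3), 9)² = (-7/9 + 26*9 + 2*(2*3²)*9)² = (-7/9 + 234 + 2*(2*9)*9)² = (-7/9 + 234 + 2*18*9)² = (-7/9 + 234 + 324)² = (5015/9)² = 25150225/81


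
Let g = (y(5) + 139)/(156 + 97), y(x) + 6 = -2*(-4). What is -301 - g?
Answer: -76294/253 ≈ -301.56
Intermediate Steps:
y(x) = 2 (y(x) = -6 - 2*(-4) = -6 + 8 = 2)
g = 141/253 (g = (2 + 139)/(156 + 97) = 141/253 ≈ 0.55731)
-301 - g = -301 - 1*141/253 = -301 - 141/253 = -76294/253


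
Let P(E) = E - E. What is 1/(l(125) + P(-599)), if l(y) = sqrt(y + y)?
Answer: sqrt(10)/50 ≈ 0.063246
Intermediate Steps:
P(E) = 0
l(y) = sqrt(2)*sqrt(y) (l(y) = sqrt(2*y) = sqrt(2)*sqrt(y))
1/(l(125) + P(-599)) = 1/(sqrt(2)*sqrt(125) + 0) = 1/(sqrt(2)*(5*sqrt(5)) + 0) = 1/(5*sqrt(10) + 0) = 1/(5*sqrt(10)) = sqrt(10)/50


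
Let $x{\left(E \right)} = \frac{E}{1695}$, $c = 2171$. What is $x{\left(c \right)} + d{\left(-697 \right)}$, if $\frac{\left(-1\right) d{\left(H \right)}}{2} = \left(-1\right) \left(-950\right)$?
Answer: $- \frac{3218329}{1695} \approx -1898.7$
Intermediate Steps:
$x{\left(E \right)} = \frac{E}{1695}$ ($x{\left(E \right)} = E \frac{1}{1695} = \frac{E}{1695}$)
$d{\left(H \right)} = -1900$ ($d{\left(H \right)} = - 2 \left(\left(-1\right) \left(-950\right)\right) = \left(-2\right) 950 = -1900$)
$x{\left(c \right)} + d{\left(-697 \right)} = \frac{1}{1695} \cdot 2171 - 1900 = \frac{2171}{1695} - 1900 = - \frac{3218329}{1695}$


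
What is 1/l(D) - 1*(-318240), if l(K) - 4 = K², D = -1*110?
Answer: 3851976961/12104 ≈ 3.1824e+5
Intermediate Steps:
D = -110
l(K) = 4 + K²
1/l(D) - 1*(-318240) = 1/(4 + (-110)²) - 1*(-318240) = 1/(4 + 12100) + 318240 = 1/12104 + 318240 = 3851976961/12104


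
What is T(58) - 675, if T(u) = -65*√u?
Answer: -675 - 65*√58 ≈ -1170.0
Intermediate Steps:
T(58) - 675 = -65*√58 - 675 = -675 - 65*√58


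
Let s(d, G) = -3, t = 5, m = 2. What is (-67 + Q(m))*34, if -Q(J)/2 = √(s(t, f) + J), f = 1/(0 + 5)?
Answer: -2278 - 68*I ≈ -2278.0 - 68.0*I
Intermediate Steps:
f = ⅕ (f = 1/5 = ⅕ ≈ 0.20000)
Q(J) = -2*√(-3 + J)
(-67 + Q(m))*34 = (-67 - 2*√(-3 + 2))*34 = (-67 - 2*I)*34 = -2278 - 68*I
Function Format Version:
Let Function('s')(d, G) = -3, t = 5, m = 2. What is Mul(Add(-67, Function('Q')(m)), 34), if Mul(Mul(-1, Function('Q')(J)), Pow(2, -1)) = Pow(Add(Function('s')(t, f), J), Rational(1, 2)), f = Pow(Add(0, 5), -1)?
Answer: Add(-2278, Mul(-68, I)) ≈ Add(-2278.0, Mul(-68.000, I))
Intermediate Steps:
f = Rational(1, 5) (f = Pow(5, -1) = Rational(1, 5) ≈ 0.20000)
Function('Q')(J) = Mul(-2, Pow(Add(-3, J), Rational(1, 2)))
Mul(Add(-67, Function('Q')(m)), 34) = Mul(Add(-67, Mul(-2, Pow(Add(-3, 2), Rational(1, 2)))), 34) = Mul(Add(-67, Mul(-2, Pow(-1, Rational(1, 2)))), 34) = Mul(Add(-67, Mul(-2, I)), 34) = Add(-2278, Mul(-68, I))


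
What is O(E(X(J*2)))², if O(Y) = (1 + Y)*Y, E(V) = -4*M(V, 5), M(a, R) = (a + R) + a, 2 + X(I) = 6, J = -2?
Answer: 7033104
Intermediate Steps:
X(I) = 4 (X(I) = -2 + 6 = 4)
M(a, R) = R + 2*a (M(a, R) = (R + a) + a = R + 2*a)
E(V) = -20 - 8*V (E(V) = -4*(5 + 2*V) = -20 - 8*V)
O(Y) = Y*(1 + Y)
O(E(X(J*2)))² = ((-20 - 8*4)*(1 + (-20 - 8*4)))² = ((-20 - 32)*(1 + (-20 - 32)))² = (-52*(1 - 52))² = (-52*(-51))² = 2652² = 7033104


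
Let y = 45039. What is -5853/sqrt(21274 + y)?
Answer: -5853*sqrt(66313)/66313 ≈ -22.729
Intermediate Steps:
-5853/sqrt(21274 + y) = -5853/sqrt(21274 + 45039) = -5853*sqrt(66313)/66313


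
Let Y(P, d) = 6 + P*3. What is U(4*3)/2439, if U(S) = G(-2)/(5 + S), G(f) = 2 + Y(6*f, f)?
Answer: -28/41463 ≈ -0.00067530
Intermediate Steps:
Y(P, d) = 6 + 3*P
G(f) = 8 + 18*f (G(f) = 2 + (6 + 3*(6*f)) = 2 + (6 + 18*f) = 8 + 18*f)
U(S) = -28/(5 + S) (U(S) = (8 + 18*(-2))/(5 + S) = (8 - 36)/(5 + S) = -28/(5 + S))
U(4*3)/2439 = -28/(5 + 4*3)/2439 = -28/(5 + 12)*(1/2439) = -28/17*(1/2439) = -28*1/17*(1/2439) = -28/17*1/2439 = -28/41463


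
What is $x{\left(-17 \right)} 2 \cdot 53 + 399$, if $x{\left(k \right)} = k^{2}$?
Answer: $31033$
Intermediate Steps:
$x{\left(-17 \right)} 2 \cdot 53 + 399 = \left(-17\right)^{2} \cdot 2 \cdot 53 + 399 = 289 \cdot 106 + 399 = 30634 + 399 = 31033$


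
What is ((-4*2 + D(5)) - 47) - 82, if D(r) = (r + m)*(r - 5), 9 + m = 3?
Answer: -137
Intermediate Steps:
m = -6 (m = -9 + 3 = -6)
D(r) = (-6 + r)*(-5 + r) (D(r) = (r - 6)*(r - 5) = (-6 + r)*(-5 + r))
((-4*2 + D(5)) - 47) - 82 = ((-4*2 + (30 + 5**2 - 11*5)) - 47) - 82 = ((-8 + (30 + 25 - 55)) - 47) - 82 = ((-8 + 0) - 47) - 82 = (-8 - 47) - 82 = -55 - 82 = -137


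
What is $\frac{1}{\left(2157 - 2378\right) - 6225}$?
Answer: $- \frac{1}{6446} \approx -0.00015514$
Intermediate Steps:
$\frac{1}{\left(2157 - 2378\right) - 6225} = \frac{1}{-221 - 6225} = \frac{1}{-6446} = - \frac{1}{6446}$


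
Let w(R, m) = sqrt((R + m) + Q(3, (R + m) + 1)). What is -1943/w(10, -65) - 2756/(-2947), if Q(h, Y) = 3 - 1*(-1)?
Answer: 2756/2947 + 1943*I*sqrt(51)/51 ≈ 0.93519 + 272.07*I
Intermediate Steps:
Q(h, Y) = 4 (Q(h, Y) = 3 + 1 = 4)
w(R, m) = sqrt(4 + R + m) (w(R, m) = sqrt((R + m) + 4) = sqrt(4 + R + m))
-1943/w(10, -65) - 2756/(-2947) = -1943/sqrt(4 + 10 - 65) - 2756/(-2947) = -1943*(-I*sqrt(51)/51) - 2756*(-1/2947) = -1943*(-I*sqrt(51)/51) + 2756/2947 = -(-1943)*I*sqrt(51)/51 + 2756/2947 = 1943*I*sqrt(51)/51 + 2756/2947 = 2756/2947 + 1943*I*sqrt(51)/51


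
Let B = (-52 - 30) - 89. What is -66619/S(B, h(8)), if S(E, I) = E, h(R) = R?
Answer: 66619/171 ≈ 389.58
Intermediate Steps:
B = -171 (B = -82 - 89 = -171)
-66619/S(B, h(8)) = -66619/(-171) = -66619*(-1/171) = 66619/171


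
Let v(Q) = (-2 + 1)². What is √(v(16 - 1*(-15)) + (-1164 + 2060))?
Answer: √897 ≈ 29.950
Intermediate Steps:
v(Q) = 1 (v(Q) = (-1)² = 1)
√(v(16 - 1*(-15)) + (-1164 + 2060)) = √(1 + (-1164 + 2060)) = √(1 + 896) = √897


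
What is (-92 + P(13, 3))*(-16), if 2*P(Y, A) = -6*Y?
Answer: 2096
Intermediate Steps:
P(Y, A) = -3*Y (P(Y, A) = (-6*Y)/2 = -3*Y)
(-92 + P(13, 3))*(-16) = (-92 - 3*13)*(-16) = (-92 - 39)*(-16) = -131*(-16) = 2096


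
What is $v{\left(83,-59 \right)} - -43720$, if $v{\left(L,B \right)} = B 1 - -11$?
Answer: $43672$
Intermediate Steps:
$v{\left(L,B \right)} = 11 + B$ ($v{\left(L,B \right)} = B + 11 = 11 + B$)
$v{\left(83,-59 \right)} - -43720 = \left(11 - 59\right) - -43720 = -48 + 43720 = 43672$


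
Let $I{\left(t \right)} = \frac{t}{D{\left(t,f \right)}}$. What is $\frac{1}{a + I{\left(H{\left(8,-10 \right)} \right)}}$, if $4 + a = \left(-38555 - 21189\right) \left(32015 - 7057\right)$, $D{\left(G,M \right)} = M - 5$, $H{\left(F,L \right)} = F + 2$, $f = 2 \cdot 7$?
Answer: $- \frac{9}{13419816794} \approx -6.7065 \cdot 10^{-10}$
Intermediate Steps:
$f = 14$
$H{\left(F,L \right)} = 2 + F$
$D{\left(G,M \right)} = -5 + M$
$a = -1491090756$ ($a = -4 + \left(-38555 - 21189\right) \left(32015 - 7057\right) = -4 - 1491090752 = -1491090756$)
$I{\left(t \right)} = \frac{t}{9}$ ($I{\left(t \right)} = \frac{t}{-5 + 14} = \frac{t}{9}$)
$\frac{1}{a + I{\left(H{\left(8,-10 \right)} \right)}} = \frac{1}{-1491090756 + \frac{2 + 8}{9}} = \frac{1}{-1491090756 + \frac{1}{9} \cdot 10} = \frac{1}{-1491090756 + \frac{10}{9}} = \frac{1}{- \frac{13419816794}{9}} = - \frac{9}{13419816794}$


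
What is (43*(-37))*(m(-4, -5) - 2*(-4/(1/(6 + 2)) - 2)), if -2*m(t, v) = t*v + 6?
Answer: -87505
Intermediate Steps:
m(t, v) = -3 - t*v/2 (m(t, v) = -(t*v + 6)/2 = -(6 + t*v)/2 = -3 - t*v/2)
(43*(-37))*(m(-4, -5) - 2*(-4/(1/(6 + 2)) - 2)) = (43*(-37))*((-3 - 1/2*(-4)*(-5)) - 2*(-4/(1/(6 + 2)) - 2)) = -1591*((-3 - 10) - 2*(-4/(1/8) - 2)) = -1591*(-13 - 2*(-4/1/8 - 2)) = -1591*(-13 - 2*(-4*8 - 2)) = -1591*(-13 - 2*(-32 - 2)) = -1591*(-13 - 2*(-34)) = -1591*(-13 - 1*(-68)) = -1591*(-13 + 68) = -1591*55 = -87505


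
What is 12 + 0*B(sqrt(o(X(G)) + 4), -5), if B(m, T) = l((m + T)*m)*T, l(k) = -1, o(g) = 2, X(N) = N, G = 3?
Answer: 12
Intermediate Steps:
B(m, T) = -T
12 + 0*B(sqrt(o(X(G)) + 4), -5) = 12 + 0*(-1*(-5)) = 12 + 0*5 = 12 + 0 = 12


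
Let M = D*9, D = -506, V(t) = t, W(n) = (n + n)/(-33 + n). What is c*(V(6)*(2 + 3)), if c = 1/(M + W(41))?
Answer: -24/3635 ≈ -0.0066025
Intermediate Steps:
W(n) = 2*n/(-33 + n) (W(n) = (2*n)/(-33 + n) = 2*n/(-33 + n))
M = -4554 (M = -506*9 = -4554)
c = -4/18175 (c = 1/(-4554 + 2*41/(-33 + 41)) = 1/(-4554 + 2*41/8) = 1/(-4554 + 2*41*(⅛)) = 1/(-4554 + 41/4) = 1/(-18175/4) = -4/18175 ≈ -0.00022008)
c*(V(6)*(2 + 3)) = -24*(2 + 3)/18175 = -24*5/18175 = -4/18175*30 = -24/3635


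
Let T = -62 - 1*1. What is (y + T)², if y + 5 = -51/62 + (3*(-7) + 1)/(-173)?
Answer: 543096776401/115047076 ≈ 4720.6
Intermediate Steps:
T = -63 (T = -62 - 1 = -63)
y = -61213/10726 (y = -5 + (-51/62 + (3*(-7) + 1)/(-173)) = -5 + (-51*1/62 + (-21 + 1)*(-1/173)) = -5 + (-51/62 - 20*(-1/173)) = -5 + (-51/62 + 20/173) = -5 - 7583/10726 = -61213/10726 ≈ -5.7070)
(y + T)² = (-61213/10726 - 63)² = (-736951/10726)² = 543096776401/115047076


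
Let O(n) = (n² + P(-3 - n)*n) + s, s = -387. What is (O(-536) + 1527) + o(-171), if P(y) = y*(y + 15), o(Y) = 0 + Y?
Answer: -156268759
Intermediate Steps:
o(Y) = Y
P(y) = y*(15 + y)
O(n) = -387 + n² + n*(-3 - n)*(12 - n) (O(n) = (n² + ((-3 - n)*(15 + (-3 - n)))*n) - 387 = (n² + ((-3 - n)*(12 - n))*n) - 387 = (n² + n*(-3 - n)*(12 - n)) - 387 = -387 + n² + n*(-3 - n)*(12 - n))
(O(-536) + 1527) + o(-171) = ((-387 + (-536)² - 536*(-12 - 536)*(3 - 536)) + 1527) - 171 = ((-387 + 287296 - 536*(-548)*(-533)) + 1527) - 171 = ((-387 + 287296 - 156557024) + 1527) - 171 = (-156270115 + 1527) - 171 = -156268588 - 171 = -156268759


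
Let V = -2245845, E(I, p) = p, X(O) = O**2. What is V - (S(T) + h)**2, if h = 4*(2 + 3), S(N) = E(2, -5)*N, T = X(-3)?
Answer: -2246470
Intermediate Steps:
T = 9 (T = (-3)**2 = 9)
S(N) = -5*N
h = 20 (h = 4*5 = 20)
V - (S(T) + h)**2 = -2245845 - (-5*9 + 20)**2 = -2245845 - (-45 + 20)**2 = -2245845 - 1*(-25)**2 = -2245845 - 1*625 = -2245845 - 625 = -2246470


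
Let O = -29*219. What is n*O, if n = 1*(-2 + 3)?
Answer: -6351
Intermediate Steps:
O = -6351
n = 1 (n = 1*1 = 1)
n*O = 1*(-6351) = -6351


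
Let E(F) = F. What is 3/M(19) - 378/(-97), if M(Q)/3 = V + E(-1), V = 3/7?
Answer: 833/388 ≈ 2.1469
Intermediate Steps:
V = 3/7 (V = 3*(1/7) = 3/7 ≈ 0.42857)
M(Q) = -12/7 (M(Q) = 3*(3/7 - 1) = 3*(-4/7) = -12/7)
3/M(19) - 378/(-97) = 3/(-12/7) - 378/(-97) = 3*(-7/12) - 378*(-1/97) = -7/4 + 378/97 = 833/388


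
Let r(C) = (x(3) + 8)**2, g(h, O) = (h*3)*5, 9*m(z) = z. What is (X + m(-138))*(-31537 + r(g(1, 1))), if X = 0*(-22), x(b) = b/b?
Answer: 1446976/3 ≈ 4.8233e+5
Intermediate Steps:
m(z) = z/9
x(b) = 1
g(h, O) = 15*h (g(h, O) = (3*h)*5 = 15*h)
X = 0
r(C) = 81 (r(C) = (1 + 8)**2 = 9**2 = 81)
(X + m(-138))*(-31537 + r(g(1, 1))) = (0 + (1/9)*(-138))*(-31537 + 81) = (0 - 46/3)*(-31456) = -46/3*(-31456) = 1446976/3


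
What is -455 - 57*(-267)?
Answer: 14764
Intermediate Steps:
-455 - 57*(-267) = -455 + 15219 = 14764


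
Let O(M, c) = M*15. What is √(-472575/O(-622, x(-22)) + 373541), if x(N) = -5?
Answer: √144536632354/622 ≈ 611.22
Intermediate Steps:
O(M, c) = 15*M
√(-472575/O(-622, x(-22)) + 373541) = √(-472575/(15*(-622)) + 373541) = √(-472575/(-9330) + 373541) = √(-472575*(-1/9330) + 373541) = √(31505/622 + 373541) = √(232374007/622) = √144536632354/622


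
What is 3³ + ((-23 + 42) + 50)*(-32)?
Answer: -2181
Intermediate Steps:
3³ + ((-23 + 42) + 50)*(-32) = 27 + (19 + 50)*(-32) = 27 + 69*(-32) = 27 - 2208 = -2181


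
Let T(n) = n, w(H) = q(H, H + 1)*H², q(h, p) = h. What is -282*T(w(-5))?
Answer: 35250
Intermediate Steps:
w(H) = H³ (w(H) = H*H² = H³)
-282*T(w(-5)) = -282*(-5)³ = -282*(-125) = 35250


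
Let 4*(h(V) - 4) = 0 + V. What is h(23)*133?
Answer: 5187/4 ≈ 1296.8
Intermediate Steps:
h(V) = 4 + V/4 (h(V) = 4 + (0 + V)/4 = 4 + V/4)
h(23)*133 = (4 + (¼)*23)*133 = (4 + 23/4)*133 = (39/4)*133 = 5187/4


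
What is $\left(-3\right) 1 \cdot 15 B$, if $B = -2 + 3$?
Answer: $-45$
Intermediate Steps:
$B = 1$
$\left(-3\right) 1 \cdot 15 B = \left(-3\right) 1 \cdot 15 \cdot 1 = \left(-3\right) 15 \cdot 1 = \left(-45\right) 1 = -45$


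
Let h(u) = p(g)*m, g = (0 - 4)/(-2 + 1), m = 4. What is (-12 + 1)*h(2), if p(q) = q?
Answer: -176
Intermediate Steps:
g = 4 (g = -4/(-1) = -4*(-1) = 4)
h(u) = 16 (h(u) = 4*4 = 16)
(-12 + 1)*h(2) = (-12 + 1)*16 = -11*16 = -176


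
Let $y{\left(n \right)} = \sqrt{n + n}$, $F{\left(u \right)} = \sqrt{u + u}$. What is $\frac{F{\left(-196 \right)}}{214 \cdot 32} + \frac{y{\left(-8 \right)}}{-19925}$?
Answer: $\frac{i \left(-13696 + 139475 \sqrt{2}\right)}{68223200} \approx 0.0026905 i$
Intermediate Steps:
$F{\left(u \right)} = \sqrt{2} \sqrt{u}$ ($F{\left(u \right)} = \sqrt{2 u} = \sqrt{2} \sqrt{u}$)
$y{\left(n \right)} = \sqrt{2} \sqrt{n}$ ($y{\left(n \right)} = \sqrt{2 n} = \sqrt{2} \sqrt{n}$)
$\frac{F{\left(-196 \right)}}{214 \cdot 32} + \frac{y{\left(-8 \right)}}{-19925} = \frac{\sqrt{2} \sqrt{-196}}{214 \cdot 32} + \frac{\sqrt{2} \sqrt{-8}}{-19925} = \frac{\sqrt{2} \cdot 14 i}{6848} + \sqrt{2} \cdot 2 i \sqrt{2} \left(- \frac{1}{19925}\right) = 14 i \sqrt{2} \cdot \frac{1}{6848} + 4 i \left(- \frac{1}{19925}\right) = \frac{7 i \sqrt{2}}{3424} - \frac{4 i}{19925} = - \frac{4 i}{19925} + \frac{7 i \sqrt{2}}{3424}$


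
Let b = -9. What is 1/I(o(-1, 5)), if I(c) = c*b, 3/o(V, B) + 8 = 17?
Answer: -⅓ ≈ -0.33333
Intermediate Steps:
o(V, B) = ⅓ (o(V, B) = 3/(-8 + 17) = 3/9 = 3*(⅑) = ⅓)
I(c) = -9*c (I(c) = c*(-9) = -9*c)
1/I(o(-1, 5)) = 1/(-9*⅓) = 1/(-3) = -⅓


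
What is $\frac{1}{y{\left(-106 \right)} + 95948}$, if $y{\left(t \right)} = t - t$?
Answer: $\frac{1}{95948} \approx 1.0422 \cdot 10^{-5}$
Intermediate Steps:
$y{\left(t \right)} = 0$
$\frac{1}{y{\left(-106 \right)} + 95948} = \frac{1}{0 + 95948} = \frac{1}{95948}$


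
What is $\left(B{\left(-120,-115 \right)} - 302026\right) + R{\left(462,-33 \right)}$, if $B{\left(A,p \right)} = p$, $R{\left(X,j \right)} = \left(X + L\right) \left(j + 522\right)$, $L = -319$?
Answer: $-232214$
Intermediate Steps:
$R{\left(X,j \right)} = \left(-319 + X\right) \left(522 + j\right)$ ($R{\left(X,j \right)} = \left(X - 319\right) \left(j + 522\right) = \left(-319 + X\right) \left(522 + j\right)$)
$\left(B{\left(-120,-115 \right)} - 302026\right) + R{\left(462,-33 \right)} = \left(-115 - 302026\right) + \left(-166518 - -10527 + 522 \cdot 462 + 462 \left(-33\right)\right) = -302141 + \left(-166518 + 10527 + 241164 - 15246\right) = -302141 + 69927 = -232214$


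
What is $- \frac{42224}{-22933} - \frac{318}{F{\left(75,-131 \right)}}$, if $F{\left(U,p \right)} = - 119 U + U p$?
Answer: $\frac{133165449}{71665625} \approx 1.8582$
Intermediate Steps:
$- \frac{42224}{-22933} - \frac{318}{F{\left(75,-131 \right)}} = - \frac{42224}{-22933} - \frac{318}{75 \left(-119 - 131\right)} = \left(-42224\right) \left(- \frac{1}{22933}\right) - \frac{318}{75 \left(-250\right)} = \frac{42224}{22933} - \frac{318}{-18750} = \frac{42224}{22933} - - \frac{53}{3125} = \frac{42224}{22933} + \frac{53}{3125} = \frac{133165449}{71665625}$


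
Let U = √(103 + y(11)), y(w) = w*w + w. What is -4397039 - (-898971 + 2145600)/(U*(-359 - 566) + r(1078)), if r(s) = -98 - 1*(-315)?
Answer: -294637851163387/67008262 + 384377275*√235/67008262 ≈ -4.3970e+6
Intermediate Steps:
y(w) = w + w² (y(w) = w² + w = w + w²)
r(s) = 217 (r(s) = -98 + 315 = 217)
U = √235 (U = √(103 + 11*(1 + 11)) = √(103 + 11*12) = √(103 + 132) = √235 ≈ 15.330)
-4397039 - (-898971 + 2145600)/(U*(-359 - 566) + r(1078)) = -4397039 - (-898971 + 2145600)/(√235*(-359 - 566) + 217) = -4397039 - 1246629/(√235*(-925) + 217) = -4397039 - 1246629/(-925*√235 + 217) = -4397039 - 1246629/(217 - 925*√235)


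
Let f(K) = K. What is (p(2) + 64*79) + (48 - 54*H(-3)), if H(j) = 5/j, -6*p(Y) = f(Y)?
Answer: 15581/3 ≈ 5193.7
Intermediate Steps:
p(Y) = -Y/6
(p(2) + 64*79) + (48 - 54*H(-3)) = (-1/6*2 + 64*79) + (48 - 270/(-3)) = (-1/3 + 5056) + (48 - 270*(-1)/3) = 15167/3 + (48 - 54*(-5/3)) = 15167/3 + (48 + 90) = 15167/3 + 138 = 15581/3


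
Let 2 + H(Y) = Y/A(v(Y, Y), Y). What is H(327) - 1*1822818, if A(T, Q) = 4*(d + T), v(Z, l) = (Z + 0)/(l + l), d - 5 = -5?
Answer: -3645313/2 ≈ -1.8227e+6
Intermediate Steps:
d = 0 (d = 5 - 5 = 0)
v(Z, l) = Z/(2*l) (v(Z, l) = Z/((2*l)) = Z*(1/(2*l)) = Z/(2*l))
A(T, Q) = 4*T (A(T, Q) = 4*(0 + T) = 4*T)
H(Y) = -2 + Y/2 (H(Y) = -2 + Y/((4*(Y/(2*Y)))) = -2 + Y/((4*(½))) = -2 + Y/2)
H(327) - 1*1822818 = (-2 + (½)*327) - 1*1822818 = (-2 + 327/2) - 1822818 = 323/2 - 1822818 = -3645313/2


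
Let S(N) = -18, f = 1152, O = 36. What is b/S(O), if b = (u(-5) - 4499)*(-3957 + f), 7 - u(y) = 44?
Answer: -706860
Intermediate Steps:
u(y) = -37 (u(y) = 7 - 1*44 = 7 - 44 = -37)
b = 12723480 (b = (-37 - 4499)*(-3957 + 1152) = -4536*(-2805) = 12723480)
b/S(O) = 12723480/(-18) = 12723480*(-1/18) = -706860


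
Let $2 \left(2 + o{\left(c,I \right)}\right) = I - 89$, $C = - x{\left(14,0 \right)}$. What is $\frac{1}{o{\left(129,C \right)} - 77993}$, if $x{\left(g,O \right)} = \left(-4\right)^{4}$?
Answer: $- \frac{2}{156335} \approx -1.2793 \cdot 10^{-5}$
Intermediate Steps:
$x{\left(g,O \right)} = 256$
$C = -256$ ($C = \left(-1\right) 256 = -256$)
$o{\left(c,I \right)} = - \frac{93}{2} + \frac{I}{2}$ ($o{\left(c,I \right)} = -2 + \frac{I - 89}{2} = -2 + \frac{-89 + I}{2} = -2 + \left(- \frac{89}{2} + \frac{I}{2}\right) = - \frac{93}{2} + \frac{I}{2}$)
$\frac{1}{o{\left(129,C \right)} - 77993} = \frac{1}{\left(- \frac{93}{2} + \frac{1}{2} \left(-256\right)\right) - 77993} = \frac{1}{\left(- \frac{93}{2} - 128\right) - 77993} = \frac{1}{- \frac{349}{2} - 77993} = \frac{1}{- \frac{156335}{2}} = - \frac{2}{156335}$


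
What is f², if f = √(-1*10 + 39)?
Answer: 29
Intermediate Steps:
f = √29 (f = √(-10 + 39) = √29 ≈ 5.3852)
f² = (√29)² = 29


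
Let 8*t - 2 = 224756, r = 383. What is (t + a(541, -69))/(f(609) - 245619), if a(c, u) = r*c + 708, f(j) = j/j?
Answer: -944023/982472 ≈ -0.96087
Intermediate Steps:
f(j) = 1
t = 112379/4 (t = 1/4 + (1/8)*224756 = 1/4 + 56189/2 = 112379/4 ≈ 28095.)
a(c, u) = 708 + 383*c (a(c, u) = 383*c + 708 = 708 + 383*c)
(t + a(541, -69))/(f(609) - 245619) = (112379/4 + (708 + 383*541))/(1 - 245619) = (112379/4 + (708 + 207203))/(-245618) = (112379/4 + 207911)*(-1/245618) = (944023/4)*(-1/245618) = -944023/982472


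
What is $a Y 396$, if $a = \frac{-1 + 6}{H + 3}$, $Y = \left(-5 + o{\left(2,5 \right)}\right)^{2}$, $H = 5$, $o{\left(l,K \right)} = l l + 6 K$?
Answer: $\frac{416295}{2} \approx 2.0815 \cdot 10^{5}$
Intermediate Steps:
$o{\left(l,K \right)} = l^{2} + 6 K$
$Y = 841$ ($Y = \left(-5 + \left(2^{2} + 6 \cdot 5\right)\right)^{2} = \left(-5 + \left(4 + 30\right)\right)^{2} = \left(-5 + 34\right)^{2} = 29^{2} = 841$)
$a = \frac{5}{8}$ ($a = \frac{-1 + 6}{5 + 3} = \frac{5}{8} \approx 0.625$)
$a Y 396 = \frac{5}{8} \cdot 841 \cdot 396 = \frac{4205}{8} \cdot 396 = \frac{416295}{2}$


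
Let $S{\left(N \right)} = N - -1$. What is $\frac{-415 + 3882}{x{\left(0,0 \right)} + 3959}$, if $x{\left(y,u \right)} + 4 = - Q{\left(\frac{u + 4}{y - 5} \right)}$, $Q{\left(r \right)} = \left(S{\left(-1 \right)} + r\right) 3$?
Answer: $\frac{17335}{19787} \approx 0.87608$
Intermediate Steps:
$S{\left(N \right)} = 1 + N$ ($S{\left(N \right)} = N + 1 = 1 + N$)
$Q{\left(r \right)} = 3 r$ ($Q{\left(r \right)} = \left(\left(1 - 1\right) + r\right) 3 = \left(0 + r\right) 3 = r 3 = 3 r$)
$x{\left(y,u \right)} = -4 - \frac{3 \left(4 + u\right)}{-5 + y}$ ($x{\left(y,u \right)} = -4 - 3 \frac{u + 4}{y - 5} = -4 - 3 \frac{4 + u}{-5 + y} = -4 - \frac{3 \left(4 + u\right)}{-5 + y}$)
$\frac{-415 + 3882}{x{\left(0,0 \right)} + 3959} = \frac{-415 + 3882}{\frac{8 - 0 - 0}{-5 + 0} + 3959} = \frac{3467}{\frac{8 + 0 + 0}{-5} + 3959} = \frac{3467}{\left(- \frac{1}{5}\right) 8 + 3959} = \frac{3467}{- \frac{8}{5} + 3959} = \frac{3467}{\frac{19787}{5}} = 3467 \cdot \frac{5}{19787} = \frac{17335}{19787}$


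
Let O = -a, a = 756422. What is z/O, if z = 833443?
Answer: -833443/756422 ≈ -1.1018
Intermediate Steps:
O = -756422 (O = -1*756422 = -756422)
z/O = 833443/(-756422) = 833443*(-1/756422) = -833443/756422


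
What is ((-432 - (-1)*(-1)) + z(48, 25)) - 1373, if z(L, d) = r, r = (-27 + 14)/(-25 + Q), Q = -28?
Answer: -95705/53 ≈ -1805.8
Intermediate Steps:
r = 13/53 (r = (-27 + 14)/(-25 - 28) = -13/(-53) = -13*(-1/53) = 13/53 ≈ 0.24528)
z(L, d) = 13/53
((-432 - (-1)*(-1)) + z(48, 25)) - 1373 = ((-432 - (-1)*(-1)) + 13/53) - 1373 = ((-432 - 1*1) + 13/53) - 1373 = ((-432 - 1) + 13/53) - 1373 = (-433 + 13/53) - 1373 = -22936/53 - 1373 = -95705/53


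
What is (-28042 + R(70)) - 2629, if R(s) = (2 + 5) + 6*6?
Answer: -30628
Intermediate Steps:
R(s) = 43 (R(s) = 7 + 36 = 43)
(-28042 + R(70)) - 2629 = (-28042 + 43) - 2629 = -27999 - 2629 = -30628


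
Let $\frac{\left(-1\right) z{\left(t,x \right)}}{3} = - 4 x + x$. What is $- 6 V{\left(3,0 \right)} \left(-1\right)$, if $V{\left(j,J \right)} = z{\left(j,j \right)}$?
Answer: $162$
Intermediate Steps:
$z{\left(t,x \right)} = 9 x$ ($z{\left(t,x \right)} = - 3 \left(- 4 x + x\right) = - 3 \left(- 3 x\right) = 9 x$)
$V{\left(j,J \right)} = 9 j$
$- 6 V{\left(3,0 \right)} \left(-1\right) = - 6 \cdot 9 \cdot 3 \left(-1\right) = \left(-6\right) 27 \left(-1\right) = \left(-162\right) \left(-1\right) = 162$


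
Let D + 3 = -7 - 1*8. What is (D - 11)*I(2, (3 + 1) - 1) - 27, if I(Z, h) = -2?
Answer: 31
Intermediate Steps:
D = -18 (D = -3 + (-7 - 1*8) = -3 + (-7 - 8) = -3 - 15 = -18)
(D - 11)*I(2, (3 + 1) - 1) - 27 = (-18 - 11)*(-2) - 27 = -29*(-2) - 27 = 58 - 27 = 31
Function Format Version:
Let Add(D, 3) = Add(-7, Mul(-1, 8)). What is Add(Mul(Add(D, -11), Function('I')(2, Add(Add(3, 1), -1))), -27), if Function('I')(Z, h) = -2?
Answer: 31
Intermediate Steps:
D = -18 (D = Add(-3, Add(-7, Mul(-1, 8))) = Add(-3, Add(-7, -8)) = Add(-3, -15) = -18)
Add(Mul(Add(D, -11), Function('I')(2, Add(Add(3, 1), -1))), -27) = Add(Mul(Add(-18, -11), -2), -27) = Add(Mul(-29, -2), -27) = Add(58, -27) = 31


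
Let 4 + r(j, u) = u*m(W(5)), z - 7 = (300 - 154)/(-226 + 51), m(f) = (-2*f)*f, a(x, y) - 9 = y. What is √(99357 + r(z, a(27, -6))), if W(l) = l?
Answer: 13*√587 ≈ 314.96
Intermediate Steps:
a(x, y) = 9 + y
m(f) = -2*f²
z = 1079/175 (z = 7 + (300 - 154)/(-226 + 51) = 7 + 146/(-175) = 7 + 146*(-1/175) = 7 - 146/175 = 1079/175 ≈ 6.1657)
r(j, u) = -4 - 50*u (r(j, u) = -4 + u*(-2*5²) = -4 + u*(-2*25) = -4 + u*(-50) = -4 - 50*u)
√(99357 + r(z, a(27, -6))) = √(99357 + (-4 - 50*(9 - 6))) = √(99357 + (-4 - 50*3)) = √(99357 + (-4 - 150)) = √(99357 - 154) = √99203 = 13*√587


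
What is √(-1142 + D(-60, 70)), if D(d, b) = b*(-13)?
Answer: 6*I*√57 ≈ 45.299*I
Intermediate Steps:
D(d, b) = -13*b
√(-1142 + D(-60, 70)) = √(-1142 - 13*70) = √(-1142 - 910) = √(-2052) = 6*I*√57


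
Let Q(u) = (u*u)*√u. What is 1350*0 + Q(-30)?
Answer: 900*I*√30 ≈ 4929.5*I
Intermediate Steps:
Q(u) = u^(5/2) (Q(u) = u²*√u = u^(5/2))
1350*0 + Q(-30) = 1350*0 + (-30)^(5/2) = 0 + 900*I*√30 = 900*I*√30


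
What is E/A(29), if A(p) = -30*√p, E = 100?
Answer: -10*√29/87 ≈ -0.61898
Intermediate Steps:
E/A(29) = 100/((-30*√29)) = 100*(-√29/870) = -10*√29/87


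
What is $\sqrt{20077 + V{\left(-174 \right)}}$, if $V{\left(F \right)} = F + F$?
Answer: $\sqrt{19729} \approx 140.46$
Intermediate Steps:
$V{\left(F \right)} = 2 F$
$\sqrt{20077 + V{\left(-174 \right)}} = \sqrt{20077 + 2 \left(-174\right)} = \sqrt{20077 - 348} = \sqrt{19729}$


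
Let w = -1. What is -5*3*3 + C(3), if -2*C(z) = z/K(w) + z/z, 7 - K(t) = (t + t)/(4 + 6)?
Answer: -1097/24 ≈ -45.708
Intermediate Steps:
K(t) = 7 - t/5 (K(t) = 7 - (t + t)/(4 + 6) = 7 - 2*t/10 = 7 - t/5)
C(z) = -1/2 - 5*z/72 (C(z) = -(z/(7 - 1/5*(-1)) + z/z)/2 = -(z/(7 + 1/5) + 1)/2 = -(z/(36/5) + 1)/2 = -(z*(5/36) + 1)/2 = -(5*z/36 + 1)/2 = -(1 + 5*z/36)/2 = -1/2 - 5*z/72)
-5*3*3 + C(3) = -5*3*3 + (-1/2 - 5/72*3) = -15*3 + (-1/2 - 5/24) = -45 - 17/24 = -1097/24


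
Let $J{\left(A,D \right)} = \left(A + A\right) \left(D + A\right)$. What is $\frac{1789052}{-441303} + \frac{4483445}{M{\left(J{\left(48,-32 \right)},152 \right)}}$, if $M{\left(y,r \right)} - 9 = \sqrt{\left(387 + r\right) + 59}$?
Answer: $- \frac{17807944499399}{228153651} + \frac{4483445 \sqrt{598}}{517} \approx 1.3401 \cdot 10^{5}$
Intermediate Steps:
$J{\left(A,D \right)} = 2 A \left(A + D\right)$
$M{\left(y,r \right)} = 9 + \sqrt{446 + r}$ ($M{\left(y,r \right)} = 9 + \sqrt{\left(387 + r\right) + 59} = 9 + \sqrt{446 + r}$)
$\frac{1789052}{-441303} + \frac{4483445}{M{\left(J{\left(48,-32 \right)},152 \right)}} = \frac{1789052}{-441303} + \frac{4483445}{9 + \sqrt{446 + 152}} = 1789052 \left(- \frac{1}{441303}\right) + \frac{4483445}{9 + \sqrt{598}} = - \frac{1789052}{441303} + \frac{4483445}{9 + \sqrt{598}}$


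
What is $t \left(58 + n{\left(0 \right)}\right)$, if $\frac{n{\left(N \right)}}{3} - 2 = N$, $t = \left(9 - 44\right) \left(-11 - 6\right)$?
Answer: $38080$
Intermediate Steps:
$t = 595$ ($t = \left(-35\right) \left(-17\right) = 595$)
$n{\left(N \right)} = 6 + 3 N$
$t \left(58 + n{\left(0 \right)}\right) = 595 \left(58 + \left(6 + 3 \cdot 0\right)\right) = 595 \left(58 + \left(6 + 0\right)\right) = 595 \left(58 + 6\right) = 595 \cdot 64 = 38080$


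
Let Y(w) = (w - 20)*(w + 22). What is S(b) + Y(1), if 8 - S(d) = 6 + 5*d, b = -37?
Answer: -250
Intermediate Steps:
Y(w) = (-20 + w)*(22 + w)
S(d) = 2 - 5*d (S(d) = 8 - (6 + 5*d) = 8 + (-6 - 5*d) = 2 - 5*d)
S(b) + Y(1) = (2 - 5*(-37)) + (-440 + 1² + 2*1) = (2 + 185) + (-440 + 1 + 2) = 187 - 437 = -250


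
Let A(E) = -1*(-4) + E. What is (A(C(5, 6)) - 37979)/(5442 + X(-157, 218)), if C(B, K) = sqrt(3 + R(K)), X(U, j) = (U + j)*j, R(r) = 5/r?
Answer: -7595/3748 + sqrt(138)/112440 ≈ -2.0263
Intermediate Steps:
X(U, j) = j*(U + j)
C(B, K) = sqrt(3 + 5/K)
A(E) = 4 + E
(A(C(5, 6)) - 37979)/(5442 + X(-157, 218)) = ((4 + sqrt(3 + 5/6)) - 37979)/(5442 + 218*(-157 + 218)) = ((4 + sqrt(3 + 5*(1/6))) - 37979)/(5442 + 218*61) = ((4 + sqrt(3 + 5/6)) - 37979)/(5442 + 13298) = ((4 + sqrt(23/6)) - 37979)/18740 = ((4 + sqrt(138)/6) - 37979)*(1/18740) = (-37975 + sqrt(138)/6)*(1/18740) = -7595/3748 + sqrt(138)/112440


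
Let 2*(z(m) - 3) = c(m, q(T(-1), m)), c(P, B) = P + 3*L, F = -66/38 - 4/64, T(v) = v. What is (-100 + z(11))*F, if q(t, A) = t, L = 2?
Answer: 96819/608 ≈ 159.24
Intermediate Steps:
F = -547/304 (F = -66*1/38 - 4*1/64 = -33/19 - 1/16 = -547/304 ≈ -1.7993)
c(P, B) = 6 + P (c(P, B) = P + 3*2 = P + 6 = 6 + P)
z(m) = 6 + m/2 (z(m) = 3 + (6 + m)/2 = 3 + (3 + m/2) = 6 + m/2)
(-100 + z(11))*F = (-100 + (6 + (½)*11))*(-547/304) = (-100 + (6 + 11/2))*(-547/304) = (-100 + 23/2)*(-547/304) = -177/2*(-547/304) = 96819/608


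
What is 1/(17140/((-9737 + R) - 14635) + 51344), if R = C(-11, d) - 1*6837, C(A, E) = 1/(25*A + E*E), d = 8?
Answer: 329255/16905087893 ≈ 1.9477e-5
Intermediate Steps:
C(A, E) = 1/(E² + 25*A) (C(A, E) = 1/(25*A + E²) = 1/(E² + 25*A))
R = -1442608/211 (R = 1/(8² + 25*(-11)) - 1*6837 = 1/(64 - 275) - 6837 = 1/(-211) - 6837 = -1/211 - 6837 = -1442608/211 ≈ -6837.0)
1/(17140/((-9737 + R) - 14635) + 51344) = 1/(17140/((-9737 - 1442608/211) - 14635) + 51344) = 1/(17140/(-3497115/211 - 14635) + 51344) = 1/(17140/(-6585100/211) + 51344) = 1/(17140*(-211/6585100) + 51344) = 1/(-180827/329255 + 51344) = 1/(16905087893/329255) = 329255/16905087893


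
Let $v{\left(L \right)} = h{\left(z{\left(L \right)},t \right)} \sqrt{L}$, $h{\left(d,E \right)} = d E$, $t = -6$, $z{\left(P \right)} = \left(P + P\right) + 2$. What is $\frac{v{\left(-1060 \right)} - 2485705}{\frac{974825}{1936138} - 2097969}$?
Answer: $\frac{4812667907290}{4061956528897} - \frac{49208883408 i \sqrt{265}}{4061956528897} \approx 1.1848 - 0.19721 i$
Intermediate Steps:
$z{\left(P \right)} = 2 + 2 P$ ($z{\left(P \right)} = 2 P + 2 = 2 + 2 P$)
$h{\left(d,E \right)} = E d$
$v{\left(L \right)} = \sqrt{L} \left(-12 - 12 L\right)$ ($v{\left(L \right)} = - 6 \left(2 + 2 L\right) \sqrt{L} = \left(-12 - 12 L\right) \sqrt{L} = \sqrt{L} \left(-12 - 12 L\right)$)
$\frac{v{\left(-1060 \right)} - 2485705}{\frac{974825}{1936138} - 2097969} = \frac{12 \sqrt{-1060} \left(-1 - -1060\right) - 2485705}{\frac{974825}{1936138} - 2097969} = \frac{12 \cdot 2 i \sqrt{265} \left(-1 + 1060\right) - 2485705}{974825 \cdot \frac{1}{1936138} - 2097969} = \frac{12 \cdot 2 i \sqrt{265} \cdot 1059 - 2485705}{\frac{974825}{1936138} - 2097969} = \frac{25416 i \sqrt{265} - 2485705}{- \frac{4061956528897}{1936138}} = \left(-2485705 + 25416 i \sqrt{265}\right) \left(- \frac{1936138}{4061956528897}\right) = \frac{4812667907290}{4061956528897} - \frac{49208883408 i \sqrt{265}}{4061956528897}$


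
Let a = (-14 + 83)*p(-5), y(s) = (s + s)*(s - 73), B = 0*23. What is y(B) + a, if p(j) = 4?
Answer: 276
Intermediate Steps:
B = 0
y(s) = 2*s*(-73 + s) (y(s) = (2*s)*(-73 + s) = 2*s*(-73 + s))
a = 276 (a = (-14 + 83)*4 = 69*4 = 276)
y(B) + a = 2*0*(-73 + 0) + 276 = 2*0*(-73) + 276 = 0 + 276 = 276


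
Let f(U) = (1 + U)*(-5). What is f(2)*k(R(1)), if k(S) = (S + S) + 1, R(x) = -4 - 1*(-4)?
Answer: -15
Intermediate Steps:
R(x) = 0 (R(x) = -4 + 4 = 0)
f(U) = -5 - 5*U
k(S) = 1 + 2*S (k(S) = 2*S + 1 = 1 + 2*S)
f(2)*k(R(1)) = (-5 - 5*2)*(1 + 2*0) = (-5 - 10)*(1 + 0) = -15*1 = -15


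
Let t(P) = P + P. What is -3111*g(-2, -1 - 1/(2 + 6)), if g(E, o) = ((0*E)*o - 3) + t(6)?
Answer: -27999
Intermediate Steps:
t(P) = 2*P
g(E, o) = 9 (g(E, o) = ((0*E)*o - 3) + 2*6 = (0*o - 3) + 12 = (0 - 3) + 12 = -3 + 12 = 9)
-3111*g(-2, -1 - 1/(2 + 6)) = -3111*9 = -27999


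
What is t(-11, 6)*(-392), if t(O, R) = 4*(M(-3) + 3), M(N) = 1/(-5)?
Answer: -21952/5 ≈ -4390.4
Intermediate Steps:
M(N) = -⅕
t(O, R) = 56/5 (t(O, R) = 4*(-⅕ + 3) = 4*(14/5) = 56/5)
t(-11, 6)*(-392) = (56/5)*(-392) = -21952/5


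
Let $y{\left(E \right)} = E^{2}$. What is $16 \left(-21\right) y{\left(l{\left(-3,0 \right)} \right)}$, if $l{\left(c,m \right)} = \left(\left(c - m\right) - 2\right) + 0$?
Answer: $-8400$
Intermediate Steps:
$l{\left(c,m \right)} = -2 + c - m$ ($l{\left(c,m \right)} = \left(-2 + c - m\right) + 0 = -2 + c - m$)
$16 \left(-21\right) y{\left(l{\left(-3,0 \right)} \right)} = 16 \left(-21\right) \left(-2 - 3 - 0\right)^{2} = - 336 \left(-2 - 3 + 0\right)^{2} = - 336 \left(-5\right)^{2} = \left(-336\right) 25 = -8400$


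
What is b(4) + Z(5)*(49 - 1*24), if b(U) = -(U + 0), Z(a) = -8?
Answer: -204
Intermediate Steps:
b(U) = -U
b(4) + Z(5)*(49 - 1*24) = -1*4 - 8*(49 - 1*24) = -4 - 8*(49 - 24) = -4 - 8*25 = -4 - 200 = -204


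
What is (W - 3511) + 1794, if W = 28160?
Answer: 26443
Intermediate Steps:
(W - 3511) + 1794 = (28160 - 3511) + 1794 = 24649 + 1794 = 26443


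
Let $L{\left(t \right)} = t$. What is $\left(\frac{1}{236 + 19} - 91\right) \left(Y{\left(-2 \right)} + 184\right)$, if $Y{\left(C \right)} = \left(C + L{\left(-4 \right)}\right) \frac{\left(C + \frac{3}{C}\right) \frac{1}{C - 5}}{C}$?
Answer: $- \frac{4304342}{255} \approx -16880.0$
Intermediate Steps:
$Y{\left(C \right)} = \frac{\left(-4 + C\right) \left(C + \frac{3}{C}\right)}{C \left(-5 + C\right)}$ ($Y{\left(C \right)} = \left(C - 4\right) \frac{\left(C + \frac{3}{C}\right) \frac{1}{C - 5}}{C} = \left(-4 + C\right) \frac{\left(C + \frac{3}{C}\right) \frac{1}{-5 + C}}{C} = \left(-4 + C\right) \frac{\frac{1}{-5 + C} \left(C + \frac{3}{C}\right)}{C} = \left(-4 + C\right) \frac{C + \frac{3}{C}}{C \left(-5 + C\right)} = \frac{\left(-4 + C\right) \left(C + \frac{3}{C}\right)}{C \left(-5 + C\right)}$)
$\left(\frac{1}{236 + 19} - 91\right) \left(Y{\left(-2 \right)} + 184\right) = \left(\frac{1}{236 + 19} - 91\right) \left(\frac{-12 + \left(-2\right)^{3} - 4 \left(-2\right)^{2} + 3 \left(-2\right)}{4 \left(-5 - 2\right)} + 184\right) = \left(\frac{1}{255} - 91\right) \left(\frac{-12 - 8 - 16 - 6}{4 \left(-7\right)} + 184\right) = \left(\frac{1}{255} - 91\right) \left(\frac{1}{4} \left(- \frac{1}{7}\right) \left(-12 - 8 - 16 - 6\right) + 184\right) = - \frac{23204 \left(\frac{1}{4} \left(- \frac{1}{7}\right) \left(-42\right) + 184\right)}{255} = - \frac{23204 \left(\frac{3}{2} + 184\right)}{255} = \left(- \frac{23204}{255}\right) \frac{371}{2} = - \frac{4304342}{255}$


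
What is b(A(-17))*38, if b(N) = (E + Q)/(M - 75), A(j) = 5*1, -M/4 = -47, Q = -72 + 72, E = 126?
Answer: 4788/113 ≈ 42.372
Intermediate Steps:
Q = 0
M = 188 (M = -4*(-47) = 188)
A(j) = 5
b(N) = 126/113 (b(N) = (126 + 0)/(188 - 75) = 126/113)
b(A(-17))*38 = (126/113)*38 = 4788/113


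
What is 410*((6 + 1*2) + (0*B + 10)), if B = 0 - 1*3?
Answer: 7380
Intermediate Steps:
B = -3 (B = 0 - 3 = -3)
410*((6 + 1*2) + (0*B + 10)) = 410*((6 + 1*2) + (0*(-3) + 10)) = 410*((6 + 2) + (0 + 10)) = 410*(8 + 10) = 410*18 = 7380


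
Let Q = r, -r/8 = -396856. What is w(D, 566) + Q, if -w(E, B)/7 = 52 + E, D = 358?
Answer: 3171978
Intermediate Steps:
r = 3174848 (r = -8*(-396856) = 3174848)
w(E, B) = -364 - 7*E (w(E, B) = -7*(52 + E) = -364 - 7*E)
Q = 3174848
w(D, 566) + Q = (-364 - 7*358) + 3174848 = (-364 - 2506) + 3174848 = -2870 + 3174848 = 3171978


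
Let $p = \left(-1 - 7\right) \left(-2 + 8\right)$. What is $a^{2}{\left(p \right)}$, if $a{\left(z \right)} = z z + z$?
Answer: $5089536$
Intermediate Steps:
$p = -48$ ($p = \left(-8\right) 6 = -48$)
$a{\left(z \right)} = z + z^{2}$ ($a{\left(z \right)} = z^{2} + z = z + z^{2}$)
$a^{2}{\left(p \right)} = \left(- 48 \left(1 - 48\right)\right)^{2} = \left(\left(-48\right) \left(-47\right)\right)^{2} = 2256^{2} = 5089536$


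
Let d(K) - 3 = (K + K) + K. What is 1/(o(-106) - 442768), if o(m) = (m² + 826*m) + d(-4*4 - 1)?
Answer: -1/519136 ≈ -1.9263e-6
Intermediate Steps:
d(K) = 3 + 3*K (d(K) = 3 + ((K + K) + K) = 3 + (2*K + K) = 3 + 3*K)
o(m) = -48 + m² + 826*m (o(m) = (m² + 826*m) + (3 + 3*(-4*4 - 1)) = (m² + 826*m) + (3 + 3*(-16 - 1)) = (m² + 826*m) + (3 + 3*(-17)) = (m² + 826*m) + (3 - 51) = (m² + 826*m) - 48 = -48 + m² + 826*m)
1/(o(-106) - 442768) = 1/((-48 + (-106)² + 826*(-106)) - 442768) = 1/((-48 + 11236 - 87556) - 442768) = 1/(-76368 - 442768) = 1/(-519136) = -1/519136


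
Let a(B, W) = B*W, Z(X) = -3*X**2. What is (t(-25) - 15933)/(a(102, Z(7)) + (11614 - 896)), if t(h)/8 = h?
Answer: 16133/4276 ≈ 3.7729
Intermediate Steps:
t(h) = 8*h
(t(-25) - 15933)/(a(102, Z(7)) + (11614 - 896)) = (8*(-25) - 15933)/(102*(-3*7**2) + (11614 - 896)) = (-200 - 15933)/(102*(-3*49) + 10718) = -16133/(102*(-147) + 10718) = -16133/(-14994 + 10718) = -16133/(-4276) = -16133*(-1/4276) = 16133/4276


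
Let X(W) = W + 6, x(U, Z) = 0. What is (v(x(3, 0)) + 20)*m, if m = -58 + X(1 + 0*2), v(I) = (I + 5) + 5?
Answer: -1530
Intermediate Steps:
X(W) = 6 + W
v(I) = 10 + I (v(I) = (5 + I) + 5 = 10 + I)
m = -51 (m = -58 + (6 + (1 + 0*2)) = -58 + (6 + (1 + 0)) = -58 + (6 + 1) = -58 + 7 = -51)
(v(x(3, 0)) + 20)*m = ((10 + 0) + 20)*(-51) = (10 + 20)*(-51) = 30*(-51) = -1530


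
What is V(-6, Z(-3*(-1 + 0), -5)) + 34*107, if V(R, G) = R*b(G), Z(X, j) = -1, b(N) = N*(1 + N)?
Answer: 3638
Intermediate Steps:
V(R, G) = G*R*(1 + G) (V(R, G) = R*(G*(1 + G)) = G*R*(1 + G))
V(-6, Z(-3*(-1 + 0), -5)) + 34*107 = -1*(-6)*(1 - 1) + 34*107 = -1*(-6)*0 + 3638 = 0 + 3638 = 3638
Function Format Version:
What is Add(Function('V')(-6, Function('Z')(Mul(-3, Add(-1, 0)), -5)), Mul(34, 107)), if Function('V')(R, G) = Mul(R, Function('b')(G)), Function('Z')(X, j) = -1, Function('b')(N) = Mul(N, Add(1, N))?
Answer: 3638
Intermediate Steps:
Function('V')(R, G) = Mul(G, R, Add(1, G)) (Function('V')(R, G) = Mul(R, Mul(G, Add(1, G))) = Mul(G, R, Add(1, G)))
Add(Function('V')(-6, Function('Z')(Mul(-3, Add(-1, 0)), -5)), Mul(34, 107)) = Add(Mul(-1, -6, Add(1, -1)), Mul(34, 107)) = Add(Mul(-1, -6, 0), 3638) = Add(0, 3638) = 3638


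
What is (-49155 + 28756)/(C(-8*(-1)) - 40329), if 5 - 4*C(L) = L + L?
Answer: 81596/161327 ≈ 0.50578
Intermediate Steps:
C(L) = 5/4 - L/2 (C(L) = 5/4 - (L + L)/4 = 5/4 - L/2)
(-49155 + 28756)/(C(-8*(-1)) - 40329) = (-49155 + 28756)/((5/4 - (-4)*(-1)) - 40329) = -20399/((5/4 - ½*8) - 40329) = -20399/((5/4 - 4) - 40329) = -20399/(-11/4 - 40329) = -20399/(-161327/4) = -20399*(-4/161327) = 81596/161327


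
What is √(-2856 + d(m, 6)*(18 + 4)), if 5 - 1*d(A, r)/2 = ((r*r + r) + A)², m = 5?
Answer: 2*I*√24958 ≈ 315.96*I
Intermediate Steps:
d(A, r) = 10 - 2*(A + r + r²)² (d(A, r) = 10 - 2*((r*r + r) + A)² = 10 - 2*((r² + r) + A)² = 10 - 2*((r + r²) + A)² = 10 - 2*(A + r + r²)²)
√(-2856 + d(m, 6)*(18 + 4)) = √(-2856 + (10 - 2*(5 + 6 + 6²)²)*(18 + 4)) = √(-2856 + (10 - 2*(5 + 6 + 36)²)*22) = √(-2856 + (10 - 2*47²)*22) = √(-2856 + (10 - 2*2209)*22) = √(-2856 + (10 - 4418)*22) = √(-2856 - 4408*22) = √(-2856 - 96976) = √(-99832) = 2*I*√24958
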